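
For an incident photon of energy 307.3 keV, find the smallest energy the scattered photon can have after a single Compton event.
139.5079 keV (at θ = 180°)

The scattered photon has minimum energy when its wavelength is maximum, i.e., when the Compton shift Δλ = λ_C(1 − cos θ) is maximum. This occurs at θ = 180° (backscattering), giving Δλ_max = 2λ_C = 4.8526 pm.

Initial wavelength: λ₀ = hc/E₀ = 4.0346 pm
Maximum final wavelength: λ'_max = λ₀ + 2λ_C = 4.0346 + 4.8526 = 8.8873 pm
Minimum final energy: E'_min = hc/λ'_max = 139.5079 keV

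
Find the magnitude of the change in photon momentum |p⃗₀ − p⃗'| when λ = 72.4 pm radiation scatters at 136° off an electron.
1.6510e-23 kg·m/s

Photon momentum magnitude is p = h/λ.

Initial momentum:
p₀ = h/λ = 6.6261e-34/7.2400e-11 = 9.1520e-24 kg·m/s

After scattering:
λ' = λ + Δλ = 72.4 + 4.1717 = 76.5717 pm
p' = h/λ' = 6.6261e-34/7.6572e-11 = 8.6534e-24 kg·m/s

Momentum is a vector; the scattered photon's direction makes angle θ = 136° with the incident direction. The magnitude of the vector change Δp⃗ = p⃗₀ − p⃗' is found from the law of cosines:
|Δp⃗|² = p₀² + p'² − 2p₀p'cos θ
|Δp⃗|² = (9.1520e-24)² + (8.6534e-24)² − 2·9.1520e-24·8.6534e-24·cos(136°)
|Δp⃗| = 1.6510e-23 kg·m/s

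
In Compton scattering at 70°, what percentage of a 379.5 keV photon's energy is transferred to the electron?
0.3283 (or 32.83%)

Calculate initial and final photon energies:

Initial: E₀ = 379.5 keV → λ₀ = 3.2670 pm
Compton shift: Δλ = 1.5965 pm
Final wavelength: λ' = 4.8635 pm
Final energy: E' = 254.9277 keV

Fractional energy loss:
(E₀ - E')/E₀ = (379.5000 - 254.9277)/379.5000
= 124.5723/379.5000
= 0.3283
= 32.83%

(Intermediate values are shown rounded; full precision is carried through to the final answer.)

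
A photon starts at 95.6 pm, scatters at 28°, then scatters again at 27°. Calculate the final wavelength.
96.1485 pm

Apply Compton shift twice:

First scattering at θ₁ = 28°:
Δλ₁ = λ_C(1 - cos(28°))
Δλ₁ = 2.4263 × 0.1171
Δλ₁ = 0.2840 pm

After first scattering:
λ₁ = 95.6 + 0.2840 = 95.8840 pm

Second scattering at θ₂ = 27°:
Δλ₂ = λ_C(1 - cos(27°))
Δλ₂ = 2.4263 × 0.1090
Δλ₂ = 0.2645 pm

Final wavelength:
λ₂ = 95.8840 + 0.2645 = 96.1485 pm

Total shift: Δλ_total = 0.2840 + 0.2645 = 0.5485 pm

(Intermediate values are shown rounded; full precision is carried through to the final answer.)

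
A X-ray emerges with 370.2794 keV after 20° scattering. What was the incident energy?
387.2000 keV

Convert final energy to wavelength (hc ≈ 1239.842 keV·pm):
λ' = hc/E' = 1239.842 / 370.2794 = 3.3484 pm

Calculate the Compton shift:
Δλ = λ_C(1 - cos(20°))
Δλ = 2.4263 × (1 - cos(20°))
Δλ = 0.1463 pm

Initial wavelength:
λ = λ' - Δλ = 3.3484 - 0.1463 = 3.2021 pm

Initial energy:
E = hc/λ = 1239.842 / 3.2021 = 387.2000 keV

(Intermediate values are shown rounded; full precision is carried through to the final answer.)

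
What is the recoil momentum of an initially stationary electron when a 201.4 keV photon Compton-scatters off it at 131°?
1.5819e-22 kg·m/s

The electron is initially at rest, so by conservation of momentum:
p⃗_e = p⃗₀ − p⃗'  (incident photon momentum minus scattered photon momentum)

Photon momentum magnitudes (p = h/λ = E/c):
λ₀ = hc/E₀ = 6.1561 pm → p₀ = h/λ₀ = 1.0763e-22 kg·m/s
Δλ = λ_C(1 − cos 131°) = 4.0181 pm
λ' = 10.1742 pm → p' = h/λ' = 6.5126e-23 kg·m/s

The scattered photon makes angle θ = 131° with the incident direction, so by the law of cosines:
|p⃗_e|² = p₀² + p'² − 2p₀p'cos θ
|p⃗_e|² = (1.0763e-22)² + (6.5126e-23)² − 2·1.0763e-22·6.5126e-23·cos(131°)
|p⃗_e| = 1.5819e-22 kg·m/s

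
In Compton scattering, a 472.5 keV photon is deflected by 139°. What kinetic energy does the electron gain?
292.3290 keV

By energy conservation: K_e = E_initial - E_final

First find the scattered photon energy:
Initial wavelength: λ = hc/E = 2.6240 pm
Compton shift: Δλ = λ_C(1 - cos(139°)) = 4.2575 pm
Final wavelength: λ' = 2.6240 + 4.2575 = 6.8815 pm
Final photon energy: E' = hc/λ' = 180.1710 keV

Electron kinetic energy:
K_e = E - E' = 472.5000 - 180.1710 = 292.3290 keV

(Intermediate values are shown rounded; full precision is carried through to the final answer.)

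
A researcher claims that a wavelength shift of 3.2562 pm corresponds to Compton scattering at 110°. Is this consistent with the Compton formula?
Yes, consistent

Calculate the expected shift for θ = 110°:

Δλ_expected = λ_C(1 - cos(110°))
Δλ_expected = 2.4263 × (1 - cos(110°))
Δλ_expected = 2.4263 × 1.3420
Δλ_expected = 3.2562 pm

Given shift: 3.2562 pm
Expected shift: 3.2562 pm
Difference: 0.0000 pm

The values match. This is consistent with Compton scattering at the stated angle.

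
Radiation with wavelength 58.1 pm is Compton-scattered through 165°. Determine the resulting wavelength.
62.8699 pm

Using the Compton scattering formula:
λ' = λ + Δλ = λ + λ_C(1 - cos θ)

Given:
- Initial wavelength λ = 58.1 pm
- Scattering angle θ = 165°
- Compton wavelength λ_C ≈ 2.4263 pm

Calculate the shift:
Δλ = 2.4263 × (1 - cos(165°))
Δλ = 2.4263 × 1.9659
Δλ = 4.7699 pm

Final wavelength:
λ' = 58.1 + 4.7699 = 62.8699 pm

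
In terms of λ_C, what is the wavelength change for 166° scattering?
1.9703 λ_C

The Compton shift formula is:
Δλ = λ_C(1 - cos θ)

Dividing both sides by λ_C:
Δλ/λ_C = 1 - cos θ

For θ = 166°:
Δλ/λ_C = 1 - cos(166°)
Δλ/λ_C = 1 - -0.9703
Δλ/λ_C = 1.9703

This means the shift is 1.9703 × λ_C = 4.7805 pm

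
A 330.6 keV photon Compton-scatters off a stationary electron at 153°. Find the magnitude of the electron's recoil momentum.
2.5010e-22 kg·m/s

The electron is initially at rest, so by conservation of momentum:
p⃗_e = p⃗₀ − p⃗'  (incident photon momentum minus scattered photon momentum)

Photon momentum magnitudes (p = h/λ = E/c):
λ₀ = hc/E₀ = 3.7503 pm → p₀ = h/λ₀ = 1.7668e-22 kg·m/s
Δλ = λ_C(1 − cos 153°) = 4.5882 pm
λ' = 8.3384 pm → p' = h/λ' = 7.9464e-23 kg·m/s

The scattered photon makes angle θ = 153° with the incident direction, so by the law of cosines:
|p⃗_e|² = p₀² + p'² − 2p₀p'cos θ
|p⃗_e|² = (1.7668e-22)² + (7.9464e-23)² − 2·1.7668e-22·7.9464e-23·cos(153°)
|p⃗_e| = 2.5010e-22 kg·m/s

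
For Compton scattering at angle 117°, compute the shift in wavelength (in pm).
3.5278 pm

Using the Compton scattering formula:
Δλ = λ_C(1 - cos θ)

where λ_C = h/(m_e·c) ≈ 2.4263 pm is the Compton wavelength of an electron.

For θ = 117°:
cos(117°) = -0.4540
1 - cos(117°) = 1.4540

Δλ = 2.4263 × 1.4540
Δλ = 3.5278 pm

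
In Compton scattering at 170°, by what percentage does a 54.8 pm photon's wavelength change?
8.7879%

Calculate the Compton shift:
Δλ = λ_C(1 - cos(170°))
Δλ = 2.4263 × (1 - cos(170°))
Δλ = 2.4263 × 1.9848
Δλ = 4.8158 pm

Percentage change:
(Δλ/λ₀) × 100 = (4.8158/54.8) × 100
= 8.7879%

(Intermediate values are shown rounded; full precision is carried through to the final answer.)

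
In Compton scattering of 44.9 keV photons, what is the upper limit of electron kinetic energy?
6.7111 keV

Maximum energy transfer occurs at θ = 180° (backscattering).

Initial photon: E₀ = 44.9 keV → λ₀ = 27.6134 pm

Maximum Compton shift (at 180°):
Δλ_max = 2λ_C = 2 × 2.4263 = 4.8526 pm

Final wavelength:
λ' = 27.6134 + 4.8526 = 32.4660 pm

Minimum photon energy (maximum energy to electron):
E'_min = hc/λ' = 38.1889 keV

Maximum electron kinetic energy:
K_max = E₀ - E'_min = 44.9000 - 38.1889 = 6.7111 keV

(Intermediate values are shown rounded; full precision is carried through to the final answer.)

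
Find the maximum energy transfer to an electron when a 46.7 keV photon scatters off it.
7.2167 keV

Maximum energy transfer occurs at θ = 180° (backscattering).

Initial photon: E₀ = 46.7 keV → λ₀ = 26.5491 pm

Maximum Compton shift (at 180°):
Δλ_max = 2λ_C = 2 × 2.4263 = 4.8526 pm

Final wavelength:
λ' = 26.5491 + 4.8526 = 31.4017 pm

Minimum photon energy (maximum energy to electron):
E'_min = hc/λ' = 39.4833 keV

Maximum electron kinetic energy:
K_max = E₀ - E'_min = 46.7000 - 39.4833 = 7.2167 keV

(Intermediate values are shown rounded; full precision is carried through to the final answer.)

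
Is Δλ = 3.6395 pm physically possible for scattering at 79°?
No, inconsistent

Calculate the expected shift for θ = 79°:

Δλ_expected = λ_C(1 - cos(79°))
Δλ_expected = 2.4263 × (1 - cos(79°))
Δλ_expected = 2.4263 × 0.8092
Δλ_expected = 1.9633 pm

Given shift: 3.6395 pm
Expected shift: 1.9633 pm
Difference: 1.6761 pm

The values do not match. The given shift corresponds to θ ≈ 120.0°, not 79°.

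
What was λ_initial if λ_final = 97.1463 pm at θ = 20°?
97.0000 pm

From λ' = λ + Δλ, we have λ = λ' - Δλ

First calculate the Compton shift:
Δλ = λ_C(1 - cos θ)
Δλ = 2.4263 × (1 - cos(20°))
Δλ = 2.4263 × 0.0603
Δλ = 0.1463 pm

Initial wavelength:
λ = λ' - Δλ
λ = 97.1463 - 0.1463
λ = 97.0000 pm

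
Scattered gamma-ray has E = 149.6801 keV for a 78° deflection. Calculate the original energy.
194.9000 keV

Convert final energy to wavelength (hc ≈ 1239.842 keV·pm):
λ' = hc/E' = 1239.842 / 149.6801 = 8.2833 pm

Calculate the Compton shift:
Δλ = λ_C(1 - cos(78°))
Δλ = 2.4263 × (1 - cos(78°))
Δλ = 1.9219 pm

Initial wavelength:
λ = λ' - Δλ = 8.2833 - 1.9219 = 6.3614 pm

Initial energy:
E = hc/λ = 1239.842 / 6.3614 = 194.9000 keV

(Intermediate values are shown rounded; full precision is carried through to the final answer.)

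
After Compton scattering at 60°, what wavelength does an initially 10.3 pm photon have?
11.5132 pm

Using the Compton formula: λ' = λ + λ_C(1 − cos θ)

For θ = 60°, cos θ = 1/2 (exact) = 0.5000, so:
1 − cos 60° = 1 − (1/2) = 0.5000

Δλ = λ_C × 0.5000 = 2.4263 × 0.5000 = 1.2132 pm

λ' = 10.3 + 1.2132 = 11.5132 pm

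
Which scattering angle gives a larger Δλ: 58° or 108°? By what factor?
108° produces the larger shift by a factor of 2.785

Calculate both shifts using Δλ = λ_C(1 - cos θ):

For θ₁ = 58°:
Δλ₁ = 2.4263 × (1 - cos(58°))
Δλ₁ = 2.4263 × 0.4701
Δλ₁ = 1.1406 pm

For θ₂ = 108°:
Δλ₂ = 2.4263 × (1 - cos(108°))
Δλ₂ = 2.4263 × 1.3090
Δλ₂ = 3.1761 pm

The 108° angle produces the larger shift.
Ratio: 3.1761/1.1406 = 2.785

(Intermediate values are shown rounded; full precision is carried through to the final answer.)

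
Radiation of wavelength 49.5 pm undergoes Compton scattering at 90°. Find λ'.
51.9263 pm

Using the Compton formula: λ' = λ + λ_C(1 − cos θ)

For θ = 90°, cos θ = 0 (exact) = 0.0000, so:
1 − cos 90° = 1 − (0) = 1.0000

Δλ = λ_C × 1.0000 = 2.4263 × 1.0000 = 2.4263 pm

λ' = 49.5 + 2.4263 = 51.9263 pm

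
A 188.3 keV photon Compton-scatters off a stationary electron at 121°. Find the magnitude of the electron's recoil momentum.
1.4489e-22 kg·m/s

The electron is initially at rest, so by conservation of momentum:
p⃗_e = p⃗₀ − p⃗'  (incident photon momentum minus scattered photon momentum)

Photon momentum magnitudes (p = h/λ = E/c):
λ₀ = hc/E₀ = 6.5844 pm → p₀ = h/λ₀ = 1.0063e-22 kg·m/s
Δλ = λ_C(1 − cos 121°) = 3.6760 pm
λ' = 10.2603 pm → p' = h/λ' = 6.4579e-23 kg·m/s

The scattered photon makes angle θ = 121° with the incident direction, so by the law of cosines:
|p⃗_e|² = p₀² + p'² − 2p₀p'cos θ
|p⃗_e|² = (1.0063e-22)² + (6.4579e-23)² − 2·1.0063e-22·6.4579e-23·cos(121°)
|p⃗_e| = 1.4489e-22 kg·m/s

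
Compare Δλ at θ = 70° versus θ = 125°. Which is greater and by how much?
125° produces the larger shift by a factor of 2.392

Calculate both shifts using Δλ = λ_C(1 - cos θ):

For θ₁ = 70°:
Δλ₁ = 2.4263 × (1 - cos(70°))
Δλ₁ = 2.4263 × 0.6580
Δλ₁ = 1.5965 pm

For θ₂ = 125°:
Δλ₂ = 2.4263 × (1 - cos(125°))
Δλ₂ = 2.4263 × 1.5736
Δλ₂ = 3.8180 pm

The 125° angle produces the larger shift.
Ratio: 3.8180/1.5965 = 2.392

(Intermediate values are shown rounded; full precision is carried through to the final answer.)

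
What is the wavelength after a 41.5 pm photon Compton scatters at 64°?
42.8627 pm

Using the Compton scattering formula:
λ' = λ + Δλ = λ + λ_C(1 - cos θ)

Given:
- Initial wavelength λ = 41.5 pm
- Scattering angle θ = 64°
- Compton wavelength λ_C ≈ 2.4263 pm

Calculate the shift:
Δλ = 2.4263 × (1 - cos(64°))
Δλ = 2.4263 × 0.5616
Δλ = 1.3627 pm

Final wavelength:
λ' = 41.5 + 1.3627 = 42.8627 pm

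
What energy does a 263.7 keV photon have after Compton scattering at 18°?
257.2038 keV

First convert energy to wavelength:
λ = hc/E, with hc ≈ 1239.842 keV·pm (i.e. 1239.842 eV·nm)

For E = 263.7 keV = 263700 eV:
λ = 1239.842 keV·pm / 263.7 keV
λ = 4.7017 pm

Calculate the Compton shift:
Δλ = λ_C(1 - cos(18°)) = 2.4263 × 0.0489
Δλ = 0.1188 pm

Final wavelength:
λ' = 4.7017 + 0.1188 = 4.8205 pm

Final energy:
E' = hc/λ' = 1239.842 / 4.8205 = 257.2038 keV

(Intermediate values are shown rounded; full precision is carried through to the final answer.)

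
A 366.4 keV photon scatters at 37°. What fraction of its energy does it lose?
0.1262 (or 12.62%)

Calculate initial and final photon energies:

Initial: E₀ = 366.4 keV → λ₀ = 3.3838 pm
Compton shift: Δλ = 0.4886 pm
Final wavelength: λ' = 3.8724 pm
Final energy: E' = 320.1723 keV

Fractional energy loss:
(E₀ - E')/E₀ = (366.4000 - 320.1723)/366.4000
= 46.2277/366.4000
= 0.1262
= 12.62%

(Intermediate values are shown rounded; full precision is carried through to the final answer.)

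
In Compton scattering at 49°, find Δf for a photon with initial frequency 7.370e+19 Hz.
1.255e+19 Hz (decrease)

Convert frequency to wavelength (c = 299792458 m/s):
λ₀ = c/f₀ = 299792458/7.370e+19 = 4.0677403e-12 m = 4.0677 pm

Calculate Compton shift:
Δλ = λ_C(1 - cos(49°)) = 0.8345 pm

Final wavelength:
λ' = λ₀ + Δλ = 4.0677 + 0.8345 = 4.9022 pm

Final frequency:
f' = c/λ' = 299792458/4.9022478e-12 = 6.1154081e+19 Hz

Frequency shift (decrease):
Δf = f₀ - f' = 7.370e+19 - 6.1154081e+19 = 1.255e+19 Hz

(Intermediate values are shown rounded; full precision is carried through to the final answer.)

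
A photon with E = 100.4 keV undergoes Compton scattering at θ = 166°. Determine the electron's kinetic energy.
28.0198 keV

By energy conservation: K_e = E_initial - E_final

First find the scattered photon energy:
Initial wavelength: λ = hc/E = 12.3490 pm
Compton shift: Δλ = λ_C(1 - cos(166°)) = 4.7805 pm
Final wavelength: λ' = 12.3490 + 4.7805 = 17.1296 pm
Final photon energy: E' = hc/λ' = 72.3802 keV

Electron kinetic energy:
K_e = E - E' = 100.4000 - 72.3802 = 28.0198 keV

(Intermediate values are shown rounded; full precision is carried through to the final answer.)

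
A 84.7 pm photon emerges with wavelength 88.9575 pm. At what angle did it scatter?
139.00°

First find the wavelength shift:
Δλ = λ' - λ = 88.9575 - 84.7 = 4.2575 pm

Using Δλ = λ_C(1 - cos θ), with λ_C = h/(m_e·c) ≈ 2.42631024 pm:
cos θ = 1 - Δλ/λ_C
cos θ = 1 - 4.2575/2.42631024
cos θ = -0.754722

θ = arccos(-0.754722)
θ = 139.00°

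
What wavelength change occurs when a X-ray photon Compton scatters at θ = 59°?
1.1767 pm

Using the Compton scattering formula:
Δλ = λ_C(1 - cos θ)

where λ_C = h/(m_e·c) ≈ 2.4263 pm is the Compton wavelength of an electron.

For θ = 59°:
cos(59°) = 0.5150
1 - cos(59°) = 0.4850

Δλ = 2.4263 × 0.4850
Δλ = 1.1767 pm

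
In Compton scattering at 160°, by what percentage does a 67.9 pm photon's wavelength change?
6.9312%

Calculate the Compton shift:
Δλ = λ_C(1 - cos(160°))
Δλ = 2.4263 × (1 - cos(160°))
Δλ = 2.4263 × 1.9397
Δλ = 4.7063 pm

Percentage change:
(Δλ/λ₀) × 100 = (4.7063/67.9) × 100
= 6.9312%

(Intermediate values are shown rounded; full precision is carried through to the final answer.)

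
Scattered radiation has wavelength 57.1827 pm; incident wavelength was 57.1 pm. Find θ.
15.00°

First find the wavelength shift:
Δλ = λ' - λ = 57.1827 - 57.1 = 0.0827 pm

Using Δλ = λ_C(1 - cos θ), with λ_C = h/(m_e·c) ≈ 2.42631024 pm:
cos θ = 1 - Δλ/λ_C
cos θ = 1 - 0.0827/2.42631024
cos θ = 0.965915

θ = arccos(0.965915)
θ = 15.00°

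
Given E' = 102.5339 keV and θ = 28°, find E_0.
105.0000 keV

Convert final energy to wavelength (hc ≈ 1239.842 keV·pm):
λ' = hc/E' = 1239.842 / 102.5339 = 12.0920 pm

Calculate the Compton shift:
Δλ = λ_C(1 - cos(28°))
Δλ = 2.4263 × (1 - cos(28°))
Δλ = 0.2840 pm

Initial wavelength:
λ = λ' - Δλ = 12.0920 - 0.2840 = 11.8080 pm

Initial energy:
E = hc/λ = 1239.842 / 11.8080 = 105.0000 keV

(Intermediate values are shown rounded; full precision is carried through to the final answer.)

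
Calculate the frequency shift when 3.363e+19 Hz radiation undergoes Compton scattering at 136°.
1.072e+19 Hz (decrease)

Convert frequency to wavelength (c = 299792458 m/s):
λ₀ = c/f₀ = 299792458/3.363e+19 = 8.9144353e-12 m = 8.9144 pm

Calculate Compton shift:
Δλ = λ_C(1 - cos(136°)) = 4.1717 pm

Final wavelength:
λ' = λ₀ + Δλ = 8.9144 + 4.1717 = 13.0861 pm

Final frequency:
f' = c/λ' = 299792458/1.3086087e-11 = 2.2909251e+19 Hz

Frequency shift (decrease):
Δf = f₀ - f' = 3.363e+19 - 2.2909251e+19 = 1.072e+19 Hz

(Intermediate values are shown rounded; full precision is carried through to the final answer.)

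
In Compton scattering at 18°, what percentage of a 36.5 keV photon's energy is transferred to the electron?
0.0035 (or 0.35%)

Calculate initial and final photon energies:

Initial: E₀ = 36.5 keV → λ₀ = 33.9683 pm
Compton shift: Δλ = 0.1188 pm
Final wavelength: λ' = 34.0870 pm
Final energy: E' = 36.3728 keV

Fractional energy loss:
(E₀ - E')/E₀ = (36.5000 - 36.3728)/36.5000
= 0.1272/36.5000
= 0.0035
= 0.35%

(Intermediate values are shown rounded; full precision is carried through to the final answer.)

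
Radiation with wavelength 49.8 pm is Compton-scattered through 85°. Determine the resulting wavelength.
52.0148 pm

Using the Compton scattering formula:
λ' = λ + Δλ = λ + λ_C(1 - cos θ)

Given:
- Initial wavelength λ = 49.8 pm
- Scattering angle θ = 85°
- Compton wavelength λ_C ≈ 2.4263 pm

Calculate the shift:
Δλ = 2.4263 × (1 - cos(85°))
Δλ = 2.4263 × 0.9128
Δλ = 2.2148 pm

Final wavelength:
λ' = 49.8 + 2.2148 = 52.0148 pm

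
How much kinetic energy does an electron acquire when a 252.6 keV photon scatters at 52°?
40.3290 keV

By energy conservation: K_e = E_initial - E_final

First find the scattered photon energy:
Initial wavelength: λ = hc/E = 4.9083 pm
Compton shift: Δλ = λ_C(1 - cos(52°)) = 0.9325 pm
Final wavelength: λ' = 4.9083 + 0.9325 = 5.8408 pm
Final photon energy: E' = hc/λ' = 212.2710 keV

Electron kinetic energy:
K_e = E - E' = 252.6000 - 212.2710 = 40.3290 keV

(Intermediate values are shown rounded; full precision is carried through to the final answer.)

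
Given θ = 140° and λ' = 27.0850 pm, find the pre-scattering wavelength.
22.8000 pm

From λ' = λ + Δλ, we have λ = λ' - Δλ

First calculate the Compton shift:
Δλ = λ_C(1 - cos θ)
Δλ = 2.4263 × (1 - cos(140°))
Δλ = 2.4263 × 1.7660
Δλ = 4.2850 pm

Initial wavelength:
λ = λ' - Δλ
λ = 27.0850 - 4.2850
λ = 22.8000 pm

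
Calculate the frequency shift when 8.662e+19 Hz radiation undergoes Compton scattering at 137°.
4.749e+19 Hz (decrease)

Convert frequency to wavelength (c = 299792458 m/s):
λ₀ = c/f₀ = 299792458/8.662e+19 = 3.4610074e-12 m = 3.4610 pm

Calculate Compton shift:
Δλ = λ_C(1 - cos(137°)) = 4.2008 pm

Final wavelength:
λ' = λ₀ + Δλ = 3.4610 + 4.2008 = 7.6618 pm

Final frequency:
f' = c/λ' = 299792458/7.6618086e-12 = 3.9128158e+19 Hz

Frequency shift (decrease):
Δf = f₀ - f' = 8.662e+19 - 3.9128158e+19 = 4.749e+19 Hz

(Intermediate values are shown rounded; full precision is carried through to the final answer.)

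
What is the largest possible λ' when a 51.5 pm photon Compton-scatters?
56.3526 pm (at θ = 180°)

The Compton shift is Δλ = λ_C(1 − cos θ).

Since cos θ ranges from −1 to 1, the factor (1 − cos θ) ranges from 0 to 2; the maximum shift occurs at θ = 180° (backscattering):
Δλ_max = 2λ_C = 2 × 2.4263 pm = 4.8526 pm

Maximum scattered wavelength:
λ'_max = λ₀ + Δλ_max = 51.5 + 4.8526 = 56.3526 pm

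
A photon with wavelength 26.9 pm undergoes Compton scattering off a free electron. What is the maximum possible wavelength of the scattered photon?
31.7526 pm (at θ = 180°)

The Compton shift is Δλ = λ_C(1 − cos θ).

Since cos θ ranges from −1 to 1, the factor (1 − cos θ) ranges from 0 to 2; the maximum shift occurs at θ = 180° (backscattering):
Δλ_max = 2λ_C = 2 × 2.4263 pm = 4.8526 pm

Maximum scattered wavelength:
λ'_max = λ₀ + Δλ_max = 26.9 + 4.8526 = 31.7526 pm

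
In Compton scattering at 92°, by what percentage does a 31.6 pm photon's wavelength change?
7.9462%

Calculate the Compton shift:
Δλ = λ_C(1 - cos(92°))
Δλ = 2.4263 × (1 - cos(92°))
Δλ = 2.4263 × 1.0349
Δλ = 2.5110 pm

Percentage change:
(Δλ/λ₀) × 100 = (2.5110/31.6) × 100
= 7.9462%

(Intermediate values are shown rounded; full precision is carried through to the final answer.)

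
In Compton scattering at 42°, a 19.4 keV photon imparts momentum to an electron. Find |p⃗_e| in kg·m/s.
7.3958e-24 kg·m/s

The electron is initially at rest, so by conservation of momentum:
p⃗_e = p⃗₀ − p⃗'  (incident photon momentum minus scattered photon momentum)

Photon momentum magnitudes (p = h/λ = E/c):
λ₀ = hc/E₀ = 63.9094 pm → p₀ = h/λ₀ = 1.0368e-23 kg·m/s
Δλ = λ_C(1 − cos 42°) = 0.6232 pm
λ' = 64.5326 pm → p' = h/λ' = 1.0268e-23 kg·m/s

The scattered photon makes angle θ = 42° with the incident direction, so by the law of cosines:
|p⃗_e|² = p₀² + p'² − 2p₀p'cos θ
|p⃗_e|² = (1.0368e-23)² + (1.0268e-23)² − 2·1.0368e-23·1.0268e-23·cos(42°)
|p⃗_e| = 7.3958e-24 kg·m/s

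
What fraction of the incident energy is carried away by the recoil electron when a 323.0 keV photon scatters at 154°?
0.5455 (or 54.55%)

Calculate initial and final photon energies:

Initial: E₀ = 323.0 keV → λ₀ = 3.8385 pm
Compton shift: Δλ = 4.6071 pm
Final wavelength: λ' = 8.4456 pm
Final energy: E' = 146.8036 keV

Fractional energy loss:
(E₀ - E')/E₀ = (323.0000 - 146.8036)/323.0000
= 176.1964/323.0000
= 0.5455
= 54.55%

(Intermediate values are shown rounded; full precision is carried through to the final answer.)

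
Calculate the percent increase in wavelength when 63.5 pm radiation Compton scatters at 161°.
7.4338%

Calculate the Compton shift:
Δλ = λ_C(1 - cos(161°))
Δλ = 2.4263 × (1 - cos(161°))
Δλ = 2.4263 × 1.9455
Δλ = 4.7204 pm

Percentage change:
(Δλ/λ₀) × 100 = (4.7204/63.5) × 100
= 7.4338%

(Intermediate values are shown rounded; full precision is carried through to the final answer.)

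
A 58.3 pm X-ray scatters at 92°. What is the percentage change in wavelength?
4.3070%

Calculate the Compton shift:
Δλ = λ_C(1 - cos(92°))
Δλ = 2.4263 × (1 - cos(92°))
Δλ = 2.4263 × 1.0349
Δλ = 2.5110 pm

Percentage change:
(Δλ/λ₀) × 100 = (2.5110/58.3) × 100
= 4.3070%

(Intermediate values are shown rounded; full precision is carried through to the final answer.)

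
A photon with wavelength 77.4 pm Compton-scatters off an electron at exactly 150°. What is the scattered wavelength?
81.9276 pm

Using the Compton formula: λ' = λ + λ_C(1 − cos θ)

For θ = 150°, cos θ = -√3/2 (exact) ≈ -0.8660, so:
1 − cos 150° = 1 − (-√3/2) ≈ 1.8660

Δλ = λ_C × 1.8660 = 2.4263 × 1.8660 = 4.5276 pm

λ' = 77.4 + 4.5276 = 81.9276 pm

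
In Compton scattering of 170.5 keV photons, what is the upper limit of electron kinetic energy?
68.2401 keV

Maximum energy transfer occurs at θ = 180° (backscattering).

Initial photon: E₀ = 170.5 keV → λ₀ = 7.2718 pm

Maximum Compton shift (at 180°):
Δλ_max = 2λ_C = 2 × 2.4263 = 4.8526 pm

Final wavelength:
λ' = 7.2718 + 4.8526 = 12.1244 pm

Minimum photon energy (maximum energy to electron):
E'_min = hc/λ' = 102.2599 keV

Maximum electron kinetic energy:
K_max = E₀ - E'_min = 170.5000 - 102.2599 = 68.2401 keV

(Intermediate values are shown rounded; full precision is carried through to the final answer.)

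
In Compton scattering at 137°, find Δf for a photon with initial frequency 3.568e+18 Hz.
1.699e+17 Hz (decrease)

Convert frequency to wavelength (c = 299792458 m/s):
λ₀ = c/f₀ = 299792458/3.568e+18 = 8.4022550e-11 m = 84.0225 pm

Calculate Compton shift:
Δλ = λ_C(1 - cos(137°)) = 4.2008 pm

Final wavelength:
λ' = λ₀ + Δλ = 84.0225 + 4.2008 = 88.2234 pm

Final frequency:
f' = c/λ' = 299792458/8.8223351e-11 = 3.3981078e+18 Hz

Frequency shift (decrease):
Δf = f₀ - f' = 3.568e+18 - 3.3981078e+18 = 1.699e+17 Hz

(Intermediate values are shown rounded; full precision is carried through to the final answer.)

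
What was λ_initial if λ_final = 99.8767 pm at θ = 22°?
99.7000 pm

From λ' = λ + Δλ, we have λ = λ' - Δλ

First calculate the Compton shift:
Δλ = λ_C(1 - cos θ)
Δλ = 2.4263 × (1 - cos(22°))
Δλ = 2.4263 × 0.0728
Δλ = 0.1767 pm

Initial wavelength:
λ = λ' - Δλ
λ = 99.8767 - 0.1767
λ = 99.7000 pm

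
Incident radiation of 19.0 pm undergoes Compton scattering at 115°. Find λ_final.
22.4517 pm

Using the Compton scattering formula:
λ' = λ + Δλ = λ + λ_C(1 - cos θ)

Given:
- Initial wavelength λ = 19.0 pm
- Scattering angle θ = 115°
- Compton wavelength λ_C ≈ 2.4263 pm

Calculate the shift:
Δλ = 2.4263 × (1 - cos(115°))
Δλ = 2.4263 × 1.4226
Δλ = 3.4517 pm

Final wavelength:
λ' = 19.0 + 3.4517 = 22.4517 pm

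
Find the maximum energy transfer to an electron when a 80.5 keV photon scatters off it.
19.2865 keV

Maximum energy transfer occurs at θ = 180° (backscattering).

Initial photon: E₀ = 80.5 keV → λ₀ = 15.4018 pm

Maximum Compton shift (at 180°):
Δλ_max = 2λ_C = 2 × 2.4263 = 4.8526 pm

Final wavelength:
λ' = 15.4018 + 4.8526 = 20.2544 pm

Minimum photon energy (maximum energy to electron):
E'_min = hc/λ' = 61.2135 keV

Maximum electron kinetic energy:
K_max = E₀ - E'_min = 80.5000 - 61.2135 = 19.2865 keV

(Intermediate values are shown rounded; full precision is carried through to the final answer.)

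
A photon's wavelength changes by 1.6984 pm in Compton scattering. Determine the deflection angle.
72.54°

From the Compton formula Δλ = λ_C(1 - cos θ), we can solve for θ:

cos θ = 1 - Δλ/λ_C

Given:
- Δλ = 1.6984 pm
- λ_C = h/(m_e·c) ≈ 2.42631024 pm

cos θ = 1 - 1.6984/2.42631024
cos θ = 1 - 0.699993
cos θ = 0.300007

θ = arccos(0.300007)
θ = 72.54°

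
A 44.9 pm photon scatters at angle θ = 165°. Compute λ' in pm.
49.6699 pm

Using the Compton scattering formula:
λ' = λ + Δλ = λ + λ_C(1 - cos θ)

Given:
- Initial wavelength λ = 44.9 pm
- Scattering angle θ = 165°
- Compton wavelength λ_C ≈ 2.4263 pm

Calculate the shift:
Δλ = 2.4263 × (1 - cos(165°))
Δλ = 2.4263 × 1.9659
Δλ = 4.7699 pm

Final wavelength:
λ' = 44.9 + 4.7699 = 49.6699 pm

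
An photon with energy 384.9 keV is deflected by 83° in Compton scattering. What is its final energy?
231.6672 keV

First convert energy to wavelength:
λ = hc/E, with hc ≈ 1239.842 keV·pm (i.e. 1239.842 eV·nm)

For E = 384.9 keV = 384900 eV:
λ = 1239.842 keV·pm / 384.9 keV
λ = 3.2212 pm

Calculate the Compton shift:
Δλ = λ_C(1 - cos(83°)) = 2.4263 × 0.8781
Δλ = 2.1306 pm

Final wavelength:
λ' = 3.2212 + 2.1306 = 5.3518 pm

Final energy:
E' = hc/λ' = 1239.842 / 5.3518 = 231.6672 keV

(Intermediate values are shown rounded; full precision is carried through to the final answer.)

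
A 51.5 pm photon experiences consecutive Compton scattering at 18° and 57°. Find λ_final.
52.7236 pm

Apply Compton shift twice:

First scattering at θ₁ = 18°:
Δλ₁ = λ_C(1 - cos(18°))
Δλ₁ = 2.4263 × 0.0489
Δλ₁ = 0.1188 pm

After first scattering:
λ₁ = 51.5 + 0.1188 = 51.6188 pm

Second scattering at θ₂ = 57°:
Δλ₂ = λ_C(1 - cos(57°))
Δλ₂ = 2.4263 × 0.4554
Δλ₂ = 1.1048 pm

Final wavelength:
λ₂ = 51.6188 + 1.1048 = 52.7236 pm

Total shift: Δλ_total = 0.1188 + 1.1048 = 1.2236 pm

(Intermediate values are shown rounded; full precision is carried through to the final answer.)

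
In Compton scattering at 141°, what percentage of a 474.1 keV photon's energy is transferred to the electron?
0.6225 (or 62.25%)

Calculate initial and final photon energies:

Initial: E₀ = 474.1 keV → λ₀ = 2.6151 pm
Compton shift: Δλ = 4.3119 pm
Final wavelength: λ' = 6.9271 pm
Final energy: E' = 178.9854 keV

Fractional energy loss:
(E₀ - E')/E₀ = (474.1000 - 178.9854)/474.1000
= 295.1146/474.1000
= 0.6225
= 62.25%

(Intermediate values are shown rounded; full precision is carried through to the final answer.)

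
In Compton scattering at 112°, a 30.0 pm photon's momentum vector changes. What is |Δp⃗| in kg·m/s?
3.4812e-23 kg·m/s

Photon momentum magnitude is p = h/λ.

Initial momentum:
p₀ = h/λ = 6.6261e-34/3.0000e-11 = 2.2087e-23 kg·m/s

After scattering:
λ' = λ + Δλ = 30.0 + 3.3352 = 33.3352 pm
p' = h/λ' = 6.6261e-34/3.3335e-11 = 1.9877e-23 kg·m/s

Momentum is a vector; the scattered photon's direction makes angle θ = 112° with the incident direction. The magnitude of the vector change Δp⃗ = p⃗₀ − p⃗' is found from the law of cosines:
|Δp⃗|² = p₀² + p'² − 2p₀p'cos θ
|Δp⃗|² = (2.2087e-23)² + (1.9877e-23)² − 2·2.2087e-23·1.9877e-23·cos(112°)
|Δp⃗| = 3.4812e-23 kg·m/s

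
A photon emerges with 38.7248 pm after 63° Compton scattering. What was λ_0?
37.4000 pm

From λ' = λ + Δλ, we have λ = λ' - Δλ

First calculate the Compton shift:
Δλ = λ_C(1 - cos θ)
Δλ = 2.4263 × (1 - cos(63°))
Δλ = 2.4263 × 0.5460
Δλ = 1.3248 pm

Initial wavelength:
λ = λ' - Δλ
λ = 38.7248 - 1.3248
λ = 37.4000 pm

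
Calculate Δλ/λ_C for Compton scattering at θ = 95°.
1.0872 λ_C

The Compton shift formula is:
Δλ = λ_C(1 - cos θ)

Dividing both sides by λ_C:
Δλ/λ_C = 1 - cos θ

For θ = 95°:
Δλ/λ_C = 1 - cos(95°)
Δλ/λ_C = 1 - -0.0872
Δλ/λ_C = 1.0872

This means the shift is 1.0872 × λ_C = 2.6378 pm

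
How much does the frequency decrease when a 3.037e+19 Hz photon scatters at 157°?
9.739e+18 Hz (decrease)

Convert frequency to wavelength (c = 299792458 m/s):
λ₀ = c/f₀ = 299792458/3.037e+19 = 9.8713355e-12 m = 9.8713 pm

Calculate Compton shift:
Δλ = λ_C(1 - cos(157°)) = 4.6597 pm

Final wavelength:
λ' = λ₀ + Δλ = 9.8713 + 4.6597 = 14.5311 pm

Final frequency:
f' = c/λ' = 299792458/1.4531076e-11 = 2.0631126e+19 Hz

Frequency shift (decrease):
Δf = f₀ - f' = 3.037e+19 - 2.0631126e+19 = 9.739e+18 Hz

(Intermediate values are shown rounded; full precision is carried through to the final answer.)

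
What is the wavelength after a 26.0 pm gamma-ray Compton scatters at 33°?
26.3914 pm

Using the Compton scattering formula:
λ' = λ + Δλ = λ + λ_C(1 - cos θ)

Given:
- Initial wavelength λ = 26.0 pm
- Scattering angle θ = 33°
- Compton wavelength λ_C ≈ 2.4263 pm

Calculate the shift:
Δλ = 2.4263 × (1 - cos(33°))
Δλ = 2.4263 × 0.1613
Δλ = 0.3914 pm

Final wavelength:
λ' = 26.0 + 0.3914 = 26.3914 pm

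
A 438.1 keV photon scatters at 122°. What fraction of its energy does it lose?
0.5674 (or 56.74%)

Calculate initial and final photon energies:

Initial: E₀ = 438.1 keV → λ₀ = 2.8300 pm
Compton shift: Δλ = 3.7121 pm
Final wavelength: λ' = 6.5421 pm
Final energy: E' = 189.5174 keV

Fractional energy loss:
(E₀ - E')/E₀ = (438.1000 - 189.5174)/438.1000
= 248.5826/438.1000
= 0.5674
= 56.74%

(Intermediate values are shown rounded; full precision is carried through to the final answer.)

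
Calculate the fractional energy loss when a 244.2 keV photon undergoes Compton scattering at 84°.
0.2997 (or 29.97%)

Calculate initial and final photon energies:

Initial: E₀ = 244.2 keV → λ₀ = 5.0772 pm
Compton shift: Δλ = 2.1727 pm
Final wavelength: λ' = 7.2498 pm
Final energy: E' = 171.0162 keV

Fractional energy loss:
(E₀ - E')/E₀ = (244.2000 - 171.0162)/244.2000
= 73.1838/244.2000
= 0.2997
= 29.97%

(Intermediate values are shown rounded; full precision is carried through to the final answer.)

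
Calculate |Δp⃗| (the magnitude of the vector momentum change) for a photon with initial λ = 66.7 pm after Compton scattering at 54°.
8.9543e-24 kg·m/s

Photon momentum magnitude is p = h/λ.

Initial momentum:
p₀ = h/λ = 6.6261e-34/6.6700e-11 = 9.9341e-24 kg·m/s

After scattering:
λ' = λ + Δλ = 66.7 + 1.0002 = 67.7002 pm
p' = h/λ' = 6.6261e-34/6.7700e-11 = 9.7874e-24 kg·m/s

Momentum is a vector; the scattered photon's direction makes angle θ = 54° with the incident direction. The magnitude of the vector change Δp⃗ = p⃗₀ − p⃗' is found from the law of cosines:
|Δp⃗|² = p₀² + p'² − 2p₀p'cos θ
|Δp⃗|² = (9.9341e-24)² + (9.7874e-24)² − 2·9.9341e-24·9.7874e-24·cos(54°)
|Δp⃗| = 8.9543e-24 kg·m/s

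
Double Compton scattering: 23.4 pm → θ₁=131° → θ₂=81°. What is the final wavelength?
29.4649 pm

Apply Compton shift twice:

First scattering at θ₁ = 131°:
Δλ₁ = λ_C(1 - cos(131°))
Δλ₁ = 2.4263 × 1.6561
Δλ₁ = 4.0181 pm

After first scattering:
λ₁ = 23.4 + 4.0181 = 27.4181 pm

Second scattering at θ₂ = 81°:
Δλ₂ = λ_C(1 - cos(81°))
Δλ₂ = 2.4263 × 0.8436
Δλ₂ = 2.0468 pm

Final wavelength:
λ₂ = 27.4181 + 2.0468 = 29.4649 pm

Total shift: Δλ_total = 4.0181 + 2.0468 = 6.0649 pm

(Intermediate values are shown rounded; full precision is carried through to the final answer.)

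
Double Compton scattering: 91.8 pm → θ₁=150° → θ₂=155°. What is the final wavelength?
100.9529 pm

Apply Compton shift twice:

First scattering at θ₁ = 150°:
Δλ₁ = λ_C(1 - cos(150°))
Δλ₁ = 2.4263 × 1.8660
Δλ₁ = 4.5276 pm

After first scattering:
λ₁ = 91.8 + 4.5276 = 96.3276 pm

Second scattering at θ₂ = 155°:
Δλ₂ = λ_C(1 - cos(155°))
Δλ₂ = 2.4263 × 1.9063
Δλ₂ = 4.6253 pm

Final wavelength:
λ₂ = 96.3276 + 4.6253 = 100.9529 pm

Total shift: Δλ_total = 4.5276 + 4.6253 = 9.1529 pm

(Intermediate values are shown rounded; full precision is carried through to the final answer.)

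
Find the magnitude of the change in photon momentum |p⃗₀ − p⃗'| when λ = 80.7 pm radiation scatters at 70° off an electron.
9.3285e-24 kg·m/s

Photon momentum magnitude is p = h/λ.

Initial momentum:
p₀ = h/λ = 6.6261e-34/8.0700e-11 = 8.2107e-24 kg·m/s

After scattering:
λ' = λ + Δλ = 80.7 + 1.5965 = 82.2965 pm
p' = h/λ' = 6.6261e-34/8.2296e-11 = 8.0515e-24 kg·m/s

Momentum is a vector; the scattered photon's direction makes angle θ = 70° with the incident direction. The magnitude of the vector change Δp⃗ = p⃗₀ − p⃗' is found from the law of cosines:
|Δp⃗|² = p₀² + p'² − 2p₀p'cos θ
|Δp⃗|² = (8.2107e-24)² + (8.0515e-24)² − 2·8.2107e-24·8.0515e-24·cos(70°)
|Δp⃗| = 9.3285e-24 kg·m/s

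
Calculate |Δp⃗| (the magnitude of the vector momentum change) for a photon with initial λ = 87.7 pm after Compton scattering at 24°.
3.1380e-24 kg·m/s

Photon momentum magnitude is p = h/λ.

Initial momentum:
p₀ = h/λ = 6.6261e-34/8.7700e-11 = 7.5554e-24 kg·m/s

After scattering:
λ' = λ + Δλ = 87.7 + 0.2098 = 87.9098 pm
p' = h/λ' = 6.6261e-34/8.7910e-11 = 7.5374e-24 kg·m/s

Momentum is a vector; the scattered photon's direction makes angle θ = 24° with the incident direction. The magnitude of the vector change Δp⃗ = p⃗₀ − p⃗' is found from the law of cosines:
|Δp⃗|² = p₀² + p'² − 2p₀p'cos θ
|Δp⃗|² = (7.5554e-24)² + (7.5374e-24)² − 2·7.5554e-24·7.5374e-24·cos(24°)
|Δp⃗| = 3.1380e-24 kg·m/s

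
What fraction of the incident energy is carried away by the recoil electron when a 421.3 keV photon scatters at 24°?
0.0665 (or 6.65%)

Calculate initial and final photon energies:

Initial: E₀ = 421.3 keV → λ₀ = 2.9429 pm
Compton shift: Δλ = 0.2098 pm
Final wavelength: λ' = 3.1527 pm
Final energy: E' = 393.2684 keV

Fractional energy loss:
(E₀ - E')/E₀ = (421.3000 - 393.2684)/421.3000
= 28.0316/421.3000
= 0.0665
= 6.65%

(Intermediate values are shown rounded; full precision is carried through to the final answer.)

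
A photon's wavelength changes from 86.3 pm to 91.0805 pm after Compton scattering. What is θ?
166.00°

First find the wavelength shift:
Δλ = λ' - λ = 91.0805 - 86.3 = 4.7805 pm

Using Δλ = λ_C(1 - cos θ), with λ_C = h/(m_e·c) ≈ 2.42631024 pm:
cos θ = 1 - Δλ/λ_C
cos θ = 1 - 4.7805/2.42631024
cos θ = -0.970276

θ = arccos(-0.970276)
θ = 166.00°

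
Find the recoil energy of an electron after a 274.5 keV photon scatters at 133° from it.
130.2951 keV

By energy conservation: K_e = E_initial - E_final

First find the scattered photon energy:
Initial wavelength: λ = hc/E = 4.5167 pm
Compton shift: Δλ = λ_C(1 - cos(133°)) = 4.0810 pm
Final wavelength: λ' = 4.5167 + 4.0810 = 8.5978 pm
Final photon energy: E' = hc/λ' = 144.2049 keV

Electron kinetic energy:
K_e = E - E' = 274.5000 - 144.2049 = 130.2951 keV

(Intermediate values are shown rounded; full precision is carried through to the final answer.)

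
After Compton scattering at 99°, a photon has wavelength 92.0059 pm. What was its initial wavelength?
89.2000 pm

From λ' = λ + Δλ, we have λ = λ' - Δλ

First calculate the Compton shift:
Δλ = λ_C(1 - cos θ)
Δλ = 2.4263 × (1 - cos(99°))
Δλ = 2.4263 × 1.1564
Δλ = 2.8059 pm

Initial wavelength:
λ = λ' - Δλ
λ = 92.0059 - 2.8059
λ = 89.2000 pm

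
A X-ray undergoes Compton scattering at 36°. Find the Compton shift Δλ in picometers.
0.4634 pm

Using the Compton scattering formula:
Δλ = λ_C(1 - cos θ)

where λ_C = h/(m_e·c) ≈ 2.4263 pm is the Compton wavelength of an electron.

For θ = 36°:
cos(36°) = 0.8090
1 - cos(36°) = 0.1910

Δλ = 2.4263 × 0.1910
Δλ = 0.4634 pm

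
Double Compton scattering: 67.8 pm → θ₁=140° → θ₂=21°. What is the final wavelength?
72.2461 pm

Apply Compton shift twice:

First scattering at θ₁ = 140°:
Δλ₁ = λ_C(1 - cos(140°))
Δλ₁ = 2.4263 × 1.7660
Δλ₁ = 4.2850 pm

After first scattering:
λ₁ = 67.8 + 4.2850 = 72.0850 pm

Second scattering at θ₂ = 21°:
Δλ₂ = λ_C(1 - cos(21°))
Δλ₂ = 2.4263 × 0.0664
Δλ₂ = 0.1612 pm

Final wavelength:
λ₂ = 72.0850 + 0.1612 = 72.2461 pm

Total shift: Δλ_total = 4.2850 + 0.1612 = 4.4461 pm

(Intermediate values are shown rounded; full precision is carried through to the final answer.)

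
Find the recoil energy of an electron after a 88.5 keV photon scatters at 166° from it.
22.5161 keV

By energy conservation: K_e = E_initial - E_final

First find the scattered photon energy:
Initial wavelength: λ = hc/E = 14.0095 pm
Compton shift: Δλ = λ_C(1 - cos(166°)) = 4.7805 pm
Final wavelength: λ' = 14.0095 + 4.7805 = 18.7901 pm
Final photon energy: E' = hc/λ' = 65.9839 keV

Electron kinetic energy:
K_e = E - E' = 88.5000 - 65.9839 = 22.5161 keV

(Intermediate values are shown rounded; full precision is carried through to the final answer.)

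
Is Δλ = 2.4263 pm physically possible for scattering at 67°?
No, inconsistent

Calculate the expected shift for θ = 67°:

Δλ_expected = λ_C(1 - cos(67°))
Δλ_expected = 2.4263 × (1 - cos(67°))
Δλ_expected = 2.4263 × 0.6093
Δλ_expected = 1.4783 pm

Given shift: 2.4263 pm
Expected shift: 1.4783 pm
Difference: 0.9480 pm

The values do not match. The given shift corresponds to θ ≈ 90.0°, not 67°.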